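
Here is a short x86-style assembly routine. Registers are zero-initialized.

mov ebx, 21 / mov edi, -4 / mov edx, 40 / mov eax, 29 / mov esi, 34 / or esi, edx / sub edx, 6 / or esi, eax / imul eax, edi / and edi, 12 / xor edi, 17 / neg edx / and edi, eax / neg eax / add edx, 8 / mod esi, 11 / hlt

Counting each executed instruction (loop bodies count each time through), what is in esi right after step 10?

63

ebx=21
edi=-4
edx=40
eax=29
esi=34
esi=34|40=42
edx=40-6=34
esi=42|29=63
eax=29*(-4)=-116
edi=(-4)&12=12
After step 10: esi = 63.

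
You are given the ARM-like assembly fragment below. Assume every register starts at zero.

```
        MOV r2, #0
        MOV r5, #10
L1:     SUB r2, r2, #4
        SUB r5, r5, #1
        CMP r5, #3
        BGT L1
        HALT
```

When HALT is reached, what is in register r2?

r2=0
r5=10
r2=0-4=-4
r5=10-1=9
CMP r5, #3  (cmp 9,3)
BGT L1: taken
r2=(-4)-4=-8
r5=9-1=8
CMP r5, #3  (cmp 8,3)
BGT L1: taken
r2=(-8)-4=-12
r5=8-1=7
CMP r5, #3  (cmp 7,3)
BGT L1: taken
r2=(-12)-4=-16
r5=7-1=6
CMP r5, #3  (cmp 6,3)
BGT L1: taken
r2=(-16)-4=-20
r5=6-1=5
CMP r5, #3  (cmp 5,3)
BGT L1: taken
r2=(-20)-4=-24
r5=5-1=4
CMP r5, #3  (cmp 4,3)
BGT L1: taken
r2=(-24)-4=-28
r5=4-1=3
CMP r5, #3  (cmp 3,3)
BGT L1: not taken
halt.

-28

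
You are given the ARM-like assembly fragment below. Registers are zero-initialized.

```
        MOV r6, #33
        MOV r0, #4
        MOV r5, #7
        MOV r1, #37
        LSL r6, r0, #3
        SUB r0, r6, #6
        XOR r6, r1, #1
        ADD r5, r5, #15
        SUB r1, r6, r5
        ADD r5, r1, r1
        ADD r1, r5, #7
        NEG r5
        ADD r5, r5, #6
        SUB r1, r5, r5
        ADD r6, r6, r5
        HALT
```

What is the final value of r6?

r6=33
r0=4
r5=7
r1=37
r6=4<<3=32
r0=32-6=26
r6=37^1=36
r5=7+15=22
r1=36-22=14
r5=14+14=28
r1=28+7=35
r5=-(28)=-28
r5=(-28)+6=-22
r1=(-22)-(-22)=0
r6=36+(-22)=14
halt.

14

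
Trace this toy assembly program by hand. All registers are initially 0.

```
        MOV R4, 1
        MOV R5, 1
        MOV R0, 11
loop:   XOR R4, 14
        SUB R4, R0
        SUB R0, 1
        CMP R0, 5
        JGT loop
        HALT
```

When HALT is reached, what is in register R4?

R4=1
R5=1
R0=11
R4=1^14=15
R4=15-11=4
R0=11-1=10
CMP R0, 5  (cmp 10,5)
JGT loop: taken
R4=4^14=10
R4=10-10=0
R0=10-1=9
CMP R0, 5  (cmp 9,5)
JGT loop: taken
R4=0^14=14
R4=14-9=5
R0=9-1=8
CMP R0, 5  (cmp 8,5)
JGT loop: taken
R4=5^14=11
R4=11-8=3
R0=8-1=7
CMP R0, 5  (cmp 7,5)
JGT loop: taken
R4=3^14=13
R4=13-7=6
R0=7-1=6
CMP R0, 5  (cmp 6,5)
JGT loop: taken
R4=6^14=8
R4=8-6=2
R0=6-1=5
CMP R0, 5  (cmp 5,5)
JGT loop: not taken
halt.

2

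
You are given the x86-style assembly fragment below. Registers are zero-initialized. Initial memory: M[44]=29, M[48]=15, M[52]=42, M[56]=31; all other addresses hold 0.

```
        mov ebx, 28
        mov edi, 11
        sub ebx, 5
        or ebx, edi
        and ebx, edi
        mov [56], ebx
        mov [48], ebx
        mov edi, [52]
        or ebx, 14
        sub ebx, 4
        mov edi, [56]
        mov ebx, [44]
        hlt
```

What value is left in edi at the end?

ebx=28
edi=11
ebx=28-5=23
ebx=23|11=31
ebx=31&11=11
mov [56], ebx → M[56]=11
mov [48], ebx → M[48]=11
edi=M[52]=42
ebx=11|14=15
ebx=15-4=11
edi=M[56]=11
ebx=M[44]=29
halt.

11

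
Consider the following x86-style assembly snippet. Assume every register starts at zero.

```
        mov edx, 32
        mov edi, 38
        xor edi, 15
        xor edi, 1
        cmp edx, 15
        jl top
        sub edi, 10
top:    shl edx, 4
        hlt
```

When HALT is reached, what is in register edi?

30

mov edx, 32 → edx=32
mov edi, 38 → edi=38
xor edi, 15 → edi=38^15=41
xor edi, 1 → edi=41^1=40
cmp edx, 15  (cmp 32,15)
jl top: not taken
sub edi, 10 → edi=40-10=30
shl edx, 4 → edx=32<<4=512
halt.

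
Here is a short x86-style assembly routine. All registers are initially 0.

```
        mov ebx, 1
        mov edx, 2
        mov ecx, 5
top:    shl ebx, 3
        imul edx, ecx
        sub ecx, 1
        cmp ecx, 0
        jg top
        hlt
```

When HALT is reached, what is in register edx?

mov ebx, 1 → ebx=1
mov edx, 2 → edx=2
mov ecx, 5 → ecx=5
shl ebx, 3 → ebx=1<<3=8
imul edx, ecx → edx=2*5=10
sub ecx, 1 → ecx=5-1=4
cmp ecx, 0  (cmp 4,0)
jg top: taken
shl ebx, 3 → ebx=8<<3=64
imul edx, ecx → edx=10*4=40
sub ecx, 1 → ecx=4-1=3
cmp ecx, 0  (cmp 3,0)
jg top: taken
shl ebx, 3 → ebx=64<<3=512
imul edx, ecx → edx=40*3=120
sub ecx, 1 → ecx=3-1=2
cmp ecx, 0  (cmp 2,0)
jg top: taken
shl ebx, 3 → ebx=512<<3=4096
imul edx, ecx → edx=120*2=240
sub ecx, 1 → ecx=2-1=1
cmp ecx, 0  (cmp 1,0)
jg top: taken
shl ebx, 3 → ebx=4096<<3=32768
imul edx, ecx → edx=240*1=240
sub ecx, 1 → ecx=1-1=0
cmp ecx, 0  (cmp 0,0)
jg top: not taken
halt.

240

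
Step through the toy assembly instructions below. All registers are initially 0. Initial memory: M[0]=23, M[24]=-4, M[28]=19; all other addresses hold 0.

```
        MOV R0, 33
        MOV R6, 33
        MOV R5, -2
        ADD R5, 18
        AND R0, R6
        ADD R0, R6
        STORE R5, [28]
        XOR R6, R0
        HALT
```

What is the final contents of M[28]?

16

R0=33
R6=33
R5=-2
R5=(-2)+18=16
R0=33&33=33
R0=33+33=66
STORE R5, [28] → M[28]=16
R6=33^66=99
halt.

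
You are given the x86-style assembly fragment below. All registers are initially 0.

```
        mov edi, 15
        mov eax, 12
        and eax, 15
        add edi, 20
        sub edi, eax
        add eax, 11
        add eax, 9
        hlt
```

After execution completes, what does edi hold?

23

mov edi, 15 → edi=15
mov eax, 12 → eax=12
and eax, 15 → eax=12&15=12
add edi, 20 → edi=15+20=35
sub edi, eax → edi=35-12=23
add eax, 11 → eax=12+11=23
add eax, 9 → eax=23+9=32
halt.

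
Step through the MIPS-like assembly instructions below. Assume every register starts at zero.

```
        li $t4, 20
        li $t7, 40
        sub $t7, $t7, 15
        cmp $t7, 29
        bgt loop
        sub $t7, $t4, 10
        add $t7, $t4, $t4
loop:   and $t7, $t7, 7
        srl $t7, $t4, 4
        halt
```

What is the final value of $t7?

li $t4, 20 → $t4=20
li $t7, 40 → $t7=40
sub $t7, $t7, 15 → $t7=40-15=25
cmp $t7, 29  (cmp 25,29)
bgt loop: not taken
sub $t7, $t4, 10 → $t7=20-10=10
add $t7, $t4, $t4 → $t7=20+20=40
and $t7, $t7, 7 → $t7=40&7=0
srl $t7, $t4, 4 → $t7=20>>4=1
halt.

1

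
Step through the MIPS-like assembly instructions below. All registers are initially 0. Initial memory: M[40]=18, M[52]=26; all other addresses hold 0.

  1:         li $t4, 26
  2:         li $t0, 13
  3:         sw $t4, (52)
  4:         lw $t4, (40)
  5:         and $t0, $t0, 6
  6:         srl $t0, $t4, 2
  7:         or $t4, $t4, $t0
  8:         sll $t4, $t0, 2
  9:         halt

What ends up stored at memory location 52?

26

li $t4, 26 → $t4=26
li $t0, 13 → $t0=13
sw $t4, (52) → M[52]=26
lw $t4, (40) → $t4=M[40]=18
and $t0, $t0, 6 → $t0=13&6=4
srl $t0, $t4, 2 → $t0=18>>2=4
or $t4, $t4, $t0 → $t4=18|4=22
sll $t4, $t0, 2 → $t4=4<<2=16
halt.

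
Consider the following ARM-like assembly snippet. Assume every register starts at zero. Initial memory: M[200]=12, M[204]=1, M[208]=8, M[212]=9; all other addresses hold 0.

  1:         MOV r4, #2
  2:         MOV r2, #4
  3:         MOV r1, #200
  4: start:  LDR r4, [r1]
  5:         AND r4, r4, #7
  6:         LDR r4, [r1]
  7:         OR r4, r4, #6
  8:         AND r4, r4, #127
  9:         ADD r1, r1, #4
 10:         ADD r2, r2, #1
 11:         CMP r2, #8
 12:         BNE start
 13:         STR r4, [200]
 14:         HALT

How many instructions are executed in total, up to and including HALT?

MOV r4, #2 → r4=2
MOV r2, #4 → r2=4
MOV r1, #200 → r1=200
LDR r4, [r1] → r4=M[200]=12
AND r4, r4, #7 → r4=12&7=4
LDR r4, [r1] → r4=M[200]=12
OR r4, r4, #6 → r4=12|6=14
AND r4, r4, #127 → r4=14&127=14
ADD r1, r1, #4 → r1=200+4=204
ADD r2, r2, #1 → r2=4+1=5
CMP r2, #8  (cmp 5,8)
BNE start: taken
LDR r4, [r1] → r4=M[204]=1
AND r4, r4, #7 → r4=1&7=1
LDR r4, [r1] → r4=M[204]=1
OR r4, r4, #6 → r4=1|6=7
AND r4, r4, #127 → r4=7&127=7
ADD r1, r1, #4 → r1=204+4=208
ADD r2, r2, #1 → r2=5+1=6
CMP r2, #8  (cmp 6,8)
BNE start: taken
LDR r4, [r1] → r4=M[208]=8
AND r4, r4, #7 → r4=8&7=0
LDR r4, [r1] → r4=M[208]=8
OR r4, r4, #6 → r4=8|6=14
AND r4, r4, #127 → r4=14&127=14
ADD r1, r1, #4 → r1=208+4=212
ADD r2, r2, #1 → r2=6+1=7
CMP r2, #8  (cmp 7,8)
BNE start: taken
LDR r4, [r1] → r4=M[212]=9
AND r4, r4, #7 → r4=9&7=1
LDR r4, [r1] → r4=M[212]=9
OR r4, r4, #6 → r4=9|6=15
AND r4, r4, #127 → r4=15&127=15
ADD r1, r1, #4 → r1=212+4=216
ADD r2, r2, #1 → r2=7+1=8
CMP r2, #8  (cmp 8,8)
BNE start: not taken
STR r4, [200] → M[200]=15
halt.
Total executed instructions: 41.

41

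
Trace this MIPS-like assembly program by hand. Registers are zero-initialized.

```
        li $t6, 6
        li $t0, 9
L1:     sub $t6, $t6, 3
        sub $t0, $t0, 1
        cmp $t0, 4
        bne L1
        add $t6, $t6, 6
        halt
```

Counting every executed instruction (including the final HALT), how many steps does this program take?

24

$t6=6
$t0=9
$t6=6-3=3
$t0=9-1=8
cmp $t0, 4  (cmp 8,4)
bne L1: taken
$t6=3-3=0
$t0=8-1=7
cmp $t0, 4  (cmp 7,4)
bne L1: taken
$t6=0-3=-3
$t0=7-1=6
cmp $t0, 4  (cmp 6,4)
bne L1: taken
$t6=(-3)-3=-6
$t0=6-1=5
cmp $t0, 4  (cmp 5,4)
bne L1: taken
$t6=(-6)-3=-9
$t0=5-1=4
cmp $t0, 4  (cmp 4,4)
bne L1: not taken
$t6=(-9)+6=-3
halt.
Total executed instructions: 24.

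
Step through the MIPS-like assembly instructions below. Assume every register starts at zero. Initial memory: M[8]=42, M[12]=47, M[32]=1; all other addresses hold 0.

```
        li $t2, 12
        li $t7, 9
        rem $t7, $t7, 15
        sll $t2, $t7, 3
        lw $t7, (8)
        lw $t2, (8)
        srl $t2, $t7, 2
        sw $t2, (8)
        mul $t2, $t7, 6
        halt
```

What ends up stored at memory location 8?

$t2=12
$t7=9
$t7=9%15=9
$t2=9<<3=72
$t7=M[8]=42
$t2=M[8]=42
$t2=42>>2=10
sw $t2, (8) → M[8]=10
$t2=42*6=252
halt.

10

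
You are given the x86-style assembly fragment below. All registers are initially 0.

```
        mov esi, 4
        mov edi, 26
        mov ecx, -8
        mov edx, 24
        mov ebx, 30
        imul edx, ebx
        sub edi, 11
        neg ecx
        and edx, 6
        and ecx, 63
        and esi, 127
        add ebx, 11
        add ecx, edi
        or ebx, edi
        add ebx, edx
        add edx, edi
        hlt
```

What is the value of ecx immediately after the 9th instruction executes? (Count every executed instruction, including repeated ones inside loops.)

mov esi, 4 → esi=4
mov edi, 26 → edi=26
mov ecx, -8 → ecx=-8
mov edx, 24 → edx=24
mov ebx, 30 → ebx=30
imul edx, ebx → edx=24*30=720
sub edi, 11 → edi=26-11=15
neg ecx → ecx=-(-8)=8
and edx, 6 → edx=720&6=0
After step 9: ecx = 8.

8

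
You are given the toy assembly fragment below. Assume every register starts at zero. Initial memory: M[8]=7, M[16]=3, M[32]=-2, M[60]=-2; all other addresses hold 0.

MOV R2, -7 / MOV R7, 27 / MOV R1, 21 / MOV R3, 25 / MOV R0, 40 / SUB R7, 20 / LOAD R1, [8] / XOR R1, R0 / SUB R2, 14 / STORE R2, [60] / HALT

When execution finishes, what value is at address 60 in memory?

MOV R2, -7 → R2=-7
MOV R7, 27 → R7=27
MOV R1, 21 → R1=21
MOV R3, 25 → R3=25
MOV R0, 40 → R0=40
SUB R7, 20 → R7=27-20=7
LOAD R1, [8] → R1=M[8]=7
XOR R1, R0 → R1=7^40=47
SUB R2, 14 → R2=(-7)-14=-21
STORE R2, [60] → M[60]=-21
halt.

-21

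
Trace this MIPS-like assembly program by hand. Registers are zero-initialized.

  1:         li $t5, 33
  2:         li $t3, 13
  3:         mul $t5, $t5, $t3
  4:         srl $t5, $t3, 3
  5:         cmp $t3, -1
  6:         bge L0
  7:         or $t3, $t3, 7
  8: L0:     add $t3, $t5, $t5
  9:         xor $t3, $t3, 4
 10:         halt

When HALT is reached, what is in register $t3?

li $t5, 33 → $t5=33
li $t3, 13 → $t3=13
mul $t5, $t5, $t3 → $t5=33*13=429
srl $t5, $t3, 3 → $t5=13>>3=1
cmp $t3, -1  (cmp 13,-1)
bge L0: taken
add $t3, $t5, $t5 → $t3=1+1=2
xor $t3, $t3, 4 → $t3=2^4=6
halt.

6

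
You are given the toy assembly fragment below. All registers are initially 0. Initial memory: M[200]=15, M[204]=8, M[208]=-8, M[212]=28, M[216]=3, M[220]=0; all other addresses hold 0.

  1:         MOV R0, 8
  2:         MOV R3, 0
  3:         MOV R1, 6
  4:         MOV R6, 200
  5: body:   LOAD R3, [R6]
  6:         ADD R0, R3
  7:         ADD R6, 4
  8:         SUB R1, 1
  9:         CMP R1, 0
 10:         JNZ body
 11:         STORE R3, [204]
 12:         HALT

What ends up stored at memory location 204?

0

MOV R0, 8 → R0=8
MOV R3, 0 → R3=0
MOV R1, 6 → R1=6
MOV R6, 200 → R6=200
LOAD R3, [R6] → R3=M[200]=15
ADD R0, R3 → R0=8+15=23
ADD R6, 4 → R6=200+4=204
SUB R1, 1 → R1=6-1=5
CMP R1, 0  (cmp 5,0)
JNZ body: taken
LOAD R3, [R6] → R3=M[204]=8
ADD R0, R3 → R0=23+8=31
ADD R6, 4 → R6=204+4=208
SUB R1, 1 → R1=5-1=4
CMP R1, 0  (cmp 4,0)
JNZ body: taken
LOAD R3, [R6] → R3=M[208]=-8
ADD R0, R3 → R0=31+(-8)=23
ADD R6, 4 → R6=208+4=212
SUB R1, 1 → R1=4-1=3
CMP R1, 0  (cmp 3,0)
JNZ body: taken
LOAD R3, [R6] → R3=M[212]=28
ADD R0, R3 → R0=23+28=51
ADD R6, 4 → R6=212+4=216
SUB R1, 1 → R1=3-1=2
CMP R1, 0  (cmp 2,0)
JNZ body: taken
LOAD R3, [R6] → R3=M[216]=3
ADD R0, R3 → R0=51+3=54
ADD R6, 4 → R6=216+4=220
SUB R1, 1 → R1=2-1=1
CMP R1, 0  (cmp 1,0)
JNZ body: taken
LOAD R3, [R6] → R3=M[220]=0
ADD R0, R3 → R0=54+0=54
ADD R6, 4 → R6=220+4=224
SUB R1, 1 → R1=1-1=0
CMP R1, 0  (cmp 0,0)
JNZ body: not taken
STORE R3, [204] → M[204]=0
halt.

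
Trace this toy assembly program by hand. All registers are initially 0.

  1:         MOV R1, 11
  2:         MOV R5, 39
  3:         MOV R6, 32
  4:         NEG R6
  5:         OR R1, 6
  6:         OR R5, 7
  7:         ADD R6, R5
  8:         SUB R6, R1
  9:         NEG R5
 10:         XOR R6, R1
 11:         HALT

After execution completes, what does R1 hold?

R1=11
R5=39
R6=32
R6=-(32)=-32
R1=11|6=15
R5=39|7=39
R6=(-32)+39=7
R6=7-15=-8
R5=-(39)=-39
R6=(-8)^15=-9
halt.

15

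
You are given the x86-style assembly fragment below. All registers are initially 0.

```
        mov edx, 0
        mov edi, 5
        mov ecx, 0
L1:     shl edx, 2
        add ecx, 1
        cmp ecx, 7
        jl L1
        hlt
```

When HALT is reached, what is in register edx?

edx=0
edi=5
ecx=0
edx=0<<2=0
ecx=0+1=1
cmp ecx, 7  (cmp 1,7)
jl L1: taken
edx=0<<2=0
ecx=1+1=2
cmp ecx, 7  (cmp 2,7)
jl L1: taken
edx=0<<2=0
ecx=2+1=3
cmp ecx, 7  (cmp 3,7)
jl L1: taken
edx=0<<2=0
ecx=3+1=4
cmp ecx, 7  (cmp 4,7)
jl L1: taken
edx=0<<2=0
ecx=4+1=5
cmp ecx, 7  (cmp 5,7)
jl L1: taken
edx=0<<2=0
ecx=5+1=6
cmp ecx, 7  (cmp 6,7)
jl L1: taken
edx=0<<2=0
ecx=6+1=7
cmp ecx, 7  (cmp 7,7)
jl L1: not taken
halt.

0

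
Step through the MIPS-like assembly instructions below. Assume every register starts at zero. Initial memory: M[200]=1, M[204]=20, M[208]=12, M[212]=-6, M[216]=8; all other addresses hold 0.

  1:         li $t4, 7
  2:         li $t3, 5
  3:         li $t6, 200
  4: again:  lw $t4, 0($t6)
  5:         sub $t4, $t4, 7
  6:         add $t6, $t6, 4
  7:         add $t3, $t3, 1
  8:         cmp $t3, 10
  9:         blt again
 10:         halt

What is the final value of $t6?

220

after li $t4, 7: $t4=7
after li $t3, 5: $t3=5
after li $t6, 200: $t6=200
after lw $t4, 0($t6): $t4=M[200]=1
after sub $t4, $t4, 7: $t4=1-7=-6
after add $t6, $t6, 4: $t6=200+4=204
after add $t3, $t3, 1: $t3=5+1=6
cmp $t3, 10  (cmp 6,10)
blt again: taken
after lw $t4, 0($t6): $t4=M[204]=20
after sub $t4, $t4, 7: $t4=20-7=13
after add $t6, $t6, 4: $t6=204+4=208
after add $t3, $t3, 1: $t3=6+1=7
cmp $t3, 10  (cmp 7,10)
blt again: taken
after lw $t4, 0($t6): $t4=M[208]=12
after sub $t4, $t4, 7: $t4=12-7=5
after add $t6, $t6, 4: $t6=208+4=212
after add $t3, $t3, 1: $t3=7+1=8
cmp $t3, 10  (cmp 8,10)
blt again: taken
after lw $t4, 0($t6): $t4=M[212]=-6
after sub $t4, $t4, 7: $t4=(-6)-7=-13
after add $t6, $t6, 4: $t6=212+4=216
after add $t3, $t3, 1: $t3=8+1=9
cmp $t3, 10  (cmp 9,10)
blt again: taken
after lw $t4, 0($t6): $t4=M[216]=8
after sub $t4, $t4, 7: $t4=8-7=1
after add $t6, $t6, 4: $t6=216+4=220
after add $t3, $t3, 1: $t3=9+1=10
cmp $t3, 10  (cmp 10,10)
blt again: not taken
halt.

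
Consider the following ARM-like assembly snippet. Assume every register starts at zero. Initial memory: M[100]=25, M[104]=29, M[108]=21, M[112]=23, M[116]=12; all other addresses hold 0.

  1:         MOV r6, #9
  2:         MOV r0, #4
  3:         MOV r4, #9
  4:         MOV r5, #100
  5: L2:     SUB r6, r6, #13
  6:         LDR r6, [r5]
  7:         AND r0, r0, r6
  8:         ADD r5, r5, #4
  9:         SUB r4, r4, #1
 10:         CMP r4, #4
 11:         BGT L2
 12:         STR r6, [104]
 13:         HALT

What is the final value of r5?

120

r6=9
r0=4
r4=9
r5=100
r6=9-13=-4
r6=M[100]=25
r0=4&25=0
r5=100+4=104
r4=9-1=8
CMP r4, #4  (cmp 8,4)
BGT L2: taken
r6=25-13=12
r6=M[104]=29
r0=0&29=0
r5=104+4=108
r4=8-1=7
CMP r4, #4  (cmp 7,4)
BGT L2: taken
r6=29-13=16
r6=M[108]=21
r0=0&21=0
r5=108+4=112
r4=7-1=6
CMP r4, #4  (cmp 6,4)
BGT L2: taken
r6=21-13=8
r6=M[112]=23
r0=0&23=0
r5=112+4=116
r4=6-1=5
CMP r4, #4  (cmp 5,4)
BGT L2: taken
r6=23-13=10
r6=M[116]=12
r0=0&12=0
r5=116+4=120
r4=5-1=4
CMP r4, #4  (cmp 4,4)
BGT L2: not taken
STR r6, [104] → M[104]=12
halt.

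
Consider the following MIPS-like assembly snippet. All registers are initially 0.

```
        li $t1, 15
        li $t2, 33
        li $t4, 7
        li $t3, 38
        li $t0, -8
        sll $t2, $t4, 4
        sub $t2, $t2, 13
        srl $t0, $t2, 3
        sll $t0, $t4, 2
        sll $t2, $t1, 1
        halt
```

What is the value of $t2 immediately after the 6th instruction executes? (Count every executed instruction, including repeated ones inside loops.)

112

$t1=15
$t2=33
$t4=7
$t3=38
$t0=-8
$t2=7<<4=112
After step 6: $t2 = 112.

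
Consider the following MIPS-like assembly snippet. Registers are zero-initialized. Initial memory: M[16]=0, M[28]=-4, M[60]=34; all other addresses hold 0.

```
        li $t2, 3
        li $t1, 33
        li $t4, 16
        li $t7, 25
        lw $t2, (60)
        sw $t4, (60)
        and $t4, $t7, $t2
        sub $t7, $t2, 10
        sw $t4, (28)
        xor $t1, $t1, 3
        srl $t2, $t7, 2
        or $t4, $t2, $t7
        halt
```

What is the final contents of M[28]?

li $t2, 3 → $t2=3
li $t1, 33 → $t1=33
li $t4, 16 → $t4=16
li $t7, 25 → $t7=25
lw $t2, (60) → $t2=M[60]=34
sw $t4, (60) → M[60]=16
and $t4, $t7, $t2 → $t4=25&34=0
sub $t7, $t2, 10 → $t7=34-10=24
sw $t4, (28) → M[28]=0
xor $t1, $t1, 3 → $t1=33^3=34
srl $t2, $t7, 2 → $t2=24>>2=6
or $t4, $t2, $t7 → $t4=6|24=30
halt.

0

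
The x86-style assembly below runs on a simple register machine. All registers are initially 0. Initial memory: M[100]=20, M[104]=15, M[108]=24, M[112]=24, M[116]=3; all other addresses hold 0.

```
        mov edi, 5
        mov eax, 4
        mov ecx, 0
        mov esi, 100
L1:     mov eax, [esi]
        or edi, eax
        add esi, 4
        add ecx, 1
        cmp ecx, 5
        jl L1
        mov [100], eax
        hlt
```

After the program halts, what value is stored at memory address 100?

edi=5
eax=4
ecx=0
esi=100
eax=M[100]=20
edi=5|20=21
esi=100+4=104
ecx=0+1=1
cmp ecx, 5  (cmp 1,5)
jl L1: taken
eax=M[104]=15
edi=21|15=31
esi=104+4=108
ecx=1+1=2
cmp ecx, 5  (cmp 2,5)
jl L1: taken
eax=M[108]=24
edi=31|24=31
esi=108+4=112
ecx=2+1=3
cmp ecx, 5  (cmp 3,5)
jl L1: taken
eax=M[112]=24
edi=31|24=31
esi=112+4=116
ecx=3+1=4
cmp ecx, 5  (cmp 4,5)
jl L1: taken
eax=M[116]=3
edi=31|3=31
esi=116+4=120
ecx=4+1=5
cmp ecx, 5  (cmp 5,5)
jl L1: not taken
mov [100], eax → M[100]=3
halt.

3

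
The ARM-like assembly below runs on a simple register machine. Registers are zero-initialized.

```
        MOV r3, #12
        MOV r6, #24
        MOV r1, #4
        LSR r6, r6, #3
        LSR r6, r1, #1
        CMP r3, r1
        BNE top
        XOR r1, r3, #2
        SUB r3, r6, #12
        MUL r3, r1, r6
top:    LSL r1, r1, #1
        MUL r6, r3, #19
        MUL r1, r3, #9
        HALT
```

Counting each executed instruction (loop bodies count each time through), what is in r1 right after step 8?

8

r3=12
r6=24
r1=4
r6=24>>3=3
r6=4>>1=2
CMP r3, r1  (cmp 12,4)
BNE top: taken
r1=4<<1=8
After step 8: r1 = 8.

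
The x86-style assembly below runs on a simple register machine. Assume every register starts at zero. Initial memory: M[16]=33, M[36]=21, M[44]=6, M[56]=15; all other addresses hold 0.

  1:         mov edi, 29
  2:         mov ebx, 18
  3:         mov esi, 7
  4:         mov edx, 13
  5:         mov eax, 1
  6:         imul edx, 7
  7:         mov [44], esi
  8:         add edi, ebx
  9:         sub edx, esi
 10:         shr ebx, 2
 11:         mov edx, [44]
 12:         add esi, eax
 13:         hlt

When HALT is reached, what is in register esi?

mov edi, 29 → edi=29
mov ebx, 18 → ebx=18
mov esi, 7 → esi=7
mov edx, 13 → edx=13
mov eax, 1 → eax=1
imul edx, 7 → edx=13*7=91
mov [44], esi → M[44]=7
add edi, ebx → edi=29+18=47
sub edx, esi → edx=91-7=84
shr ebx, 2 → ebx=18>>2=4
mov edx, [44] → edx=M[44]=7
add esi, eax → esi=7+1=8
halt.

8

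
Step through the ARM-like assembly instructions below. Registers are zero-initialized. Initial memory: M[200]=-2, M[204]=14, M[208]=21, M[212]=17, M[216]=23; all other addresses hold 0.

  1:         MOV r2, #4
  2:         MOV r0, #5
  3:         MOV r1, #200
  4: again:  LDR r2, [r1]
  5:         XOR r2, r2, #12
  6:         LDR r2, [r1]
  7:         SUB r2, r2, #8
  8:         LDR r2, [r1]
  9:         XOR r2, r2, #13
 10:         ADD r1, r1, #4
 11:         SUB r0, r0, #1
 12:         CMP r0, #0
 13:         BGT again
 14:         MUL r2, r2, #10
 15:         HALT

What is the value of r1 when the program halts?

r2=4
r0=5
r1=200
r2=M[200]=-2
r2=(-2)^12=-14
r2=M[200]=-2
r2=(-2)-8=-10
r2=M[200]=-2
r2=(-2)^13=-13
r1=200+4=204
r0=5-1=4
CMP r0, #0  (cmp 4,0)
BGT again: taken
r2=M[204]=14
r2=14^12=2
r2=M[204]=14
r2=14-8=6
r2=M[204]=14
r2=14^13=3
r1=204+4=208
r0=4-1=3
CMP r0, #0  (cmp 3,0)
BGT again: taken
r2=M[208]=21
r2=21^12=25
r2=M[208]=21
r2=21-8=13
r2=M[208]=21
r2=21^13=24
r1=208+4=212
r0=3-1=2
CMP r0, #0  (cmp 2,0)
BGT again: taken
r2=M[212]=17
r2=17^12=29
r2=M[212]=17
r2=17-8=9
r2=M[212]=17
r2=17^13=28
r1=212+4=216
r0=2-1=1
CMP r0, #0  (cmp 1,0)
BGT again: taken
r2=M[216]=23
r2=23^12=27
r2=M[216]=23
r2=23-8=15
r2=M[216]=23
r2=23^13=26
r1=216+4=220
r0=1-1=0
CMP r0, #0  (cmp 0,0)
BGT again: not taken
r2=26*10=260
halt.

220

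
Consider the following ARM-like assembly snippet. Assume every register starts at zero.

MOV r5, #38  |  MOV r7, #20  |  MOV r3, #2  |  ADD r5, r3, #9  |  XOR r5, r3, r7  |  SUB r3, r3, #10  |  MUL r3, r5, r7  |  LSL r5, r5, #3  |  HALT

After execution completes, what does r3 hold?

440

r5=38
r7=20
r3=2
r5=2+9=11
r5=2^20=22
r3=2-10=-8
r3=22*20=440
r5=22<<3=176
halt.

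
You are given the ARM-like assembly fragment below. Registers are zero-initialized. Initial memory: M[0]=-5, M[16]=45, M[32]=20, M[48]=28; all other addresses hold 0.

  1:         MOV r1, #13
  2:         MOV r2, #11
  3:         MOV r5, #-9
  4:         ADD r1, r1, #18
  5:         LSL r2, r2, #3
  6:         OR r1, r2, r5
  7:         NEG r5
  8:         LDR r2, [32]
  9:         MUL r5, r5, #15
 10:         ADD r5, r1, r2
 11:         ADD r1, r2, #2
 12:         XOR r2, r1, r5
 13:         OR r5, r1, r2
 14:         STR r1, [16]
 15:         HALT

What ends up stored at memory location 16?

MOV r1, #13 → r1=13
MOV r2, #11 → r2=11
MOV r5, #-9 → r5=-9
ADD r1, r1, #18 → r1=13+18=31
LSL r2, r2, #3 → r2=11<<3=88
OR r1, r2, r5 → r1=88|(-9)=-1
NEG r5 → r5=-(-9)=9
LDR r2, [32] → r2=M[32]=20
MUL r5, r5, #15 → r5=9*15=135
ADD r5, r1, r2 → r5=(-1)+20=19
ADD r1, r2, #2 → r1=20+2=22
XOR r2, r1, r5 → r2=22^19=5
OR r5, r1, r2 → r5=22|5=23
STR r1, [16] → M[16]=22
halt.

22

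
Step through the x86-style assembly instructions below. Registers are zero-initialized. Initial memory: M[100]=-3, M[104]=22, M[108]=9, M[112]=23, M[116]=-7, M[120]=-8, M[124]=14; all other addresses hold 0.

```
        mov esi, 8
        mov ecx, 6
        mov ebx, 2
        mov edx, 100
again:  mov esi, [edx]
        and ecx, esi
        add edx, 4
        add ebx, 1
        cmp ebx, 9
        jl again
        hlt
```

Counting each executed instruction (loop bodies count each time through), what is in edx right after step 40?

after mov esi, 8: esi=8
after mov ecx, 6: ecx=6
after mov ebx, 2: ebx=2
after mov edx, 100: edx=100
after mov esi, [edx]: esi=M[100]=-3
after and ecx, esi: ecx=6&(-3)=4
after add edx, 4: edx=100+4=104
after add ebx, 1: ebx=2+1=3
cmp ebx, 9  (cmp 3,9)
jl again: taken
after mov esi, [edx]: esi=M[104]=22
after and ecx, esi: ecx=4&22=4
after add edx, 4: edx=104+4=108
after add ebx, 1: ebx=3+1=4
cmp ebx, 9  (cmp 4,9)
jl again: taken
after mov esi, [edx]: esi=M[108]=9
after and ecx, esi: ecx=4&9=0
after add edx, 4: edx=108+4=112
after add ebx, 1: ebx=4+1=5
cmp ebx, 9  (cmp 5,9)
jl again: taken
after mov esi, [edx]: esi=M[112]=23
after and ecx, esi: ecx=0&23=0
after add edx, 4: edx=112+4=116
after add ebx, 1: ebx=5+1=6
cmp ebx, 9  (cmp 6,9)
jl again: taken
after mov esi, [edx]: esi=M[116]=-7
after and ecx, esi: ecx=0&(-7)=0
after add edx, 4: edx=116+4=120
after add ebx, 1: ebx=6+1=7
cmp ebx, 9  (cmp 7,9)
jl again: taken
after mov esi, [edx]: esi=M[120]=-8
after and ecx, esi: ecx=0&(-8)=0
after add edx, 4: edx=120+4=124
after add ebx, 1: ebx=7+1=8
cmp ebx, 9  (cmp 8,9)
jl again: taken
After step 40: edx = 124.

124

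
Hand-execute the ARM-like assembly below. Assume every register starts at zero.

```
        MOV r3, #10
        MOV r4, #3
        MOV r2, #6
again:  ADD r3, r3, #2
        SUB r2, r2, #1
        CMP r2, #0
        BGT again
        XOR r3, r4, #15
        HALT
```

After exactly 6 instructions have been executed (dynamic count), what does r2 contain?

MOV r3, #10 → r3=10
MOV r4, #3 → r4=3
MOV r2, #6 → r2=6
ADD r3, r3, #2 → r3=10+2=12
SUB r2, r2, #1 → r2=6-1=5
CMP r2, #0  (cmp 5,0)
After step 6: r2 = 5.

5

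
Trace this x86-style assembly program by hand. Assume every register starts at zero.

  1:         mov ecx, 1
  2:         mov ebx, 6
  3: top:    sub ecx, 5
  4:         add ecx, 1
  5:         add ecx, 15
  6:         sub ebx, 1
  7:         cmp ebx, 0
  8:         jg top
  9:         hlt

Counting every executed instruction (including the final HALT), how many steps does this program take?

after mov ecx, 1: ecx=1
after mov ebx, 6: ebx=6
after sub ecx, 5: ecx=1-5=-4
after add ecx, 1: ecx=(-4)+1=-3
after add ecx, 15: ecx=(-3)+15=12
after sub ebx, 1: ebx=6-1=5
cmp ebx, 0  (cmp 5,0)
jg top: taken
after sub ecx, 5: ecx=12-5=7
after add ecx, 1: ecx=7+1=8
after add ecx, 15: ecx=8+15=23
after sub ebx, 1: ebx=5-1=4
cmp ebx, 0  (cmp 4,0)
jg top: taken
after sub ecx, 5: ecx=23-5=18
after add ecx, 1: ecx=18+1=19
after add ecx, 15: ecx=19+15=34
after sub ebx, 1: ebx=4-1=3
cmp ebx, 0  (cmp 3,0)
jg top: taken
after sub ecx, 5: ecx=34-5=29
after add ecx, 1: ecx=29+1=30
after add ecx, 15: ecx=30+15=45
after sub ebx, 1: ebx=3-1=2
cmp ebx, 0  (cmp 2,0)
jg top: taken
after sub ecx, 5: ecx=45-5=40
after add ecx, 1: ecx=40+1=41
after add ecx, 15: ecx=41+15=56
after sub ebx, 1: ebx=2-1=1
cmp ebx, 0  (cmp 1,0)
jg top: taken
after sub ecx, 5: ecx=56-5=51
after add ecx, 1: ecx=51+1=52
after add ecx, 15: ecx=52+15=67
after sub ebx, 1: ebx=1-1=0
cmp ebx, 0  (cmp 0,0)
jg top: not taken
halt.
Total executed instructions: 39.

39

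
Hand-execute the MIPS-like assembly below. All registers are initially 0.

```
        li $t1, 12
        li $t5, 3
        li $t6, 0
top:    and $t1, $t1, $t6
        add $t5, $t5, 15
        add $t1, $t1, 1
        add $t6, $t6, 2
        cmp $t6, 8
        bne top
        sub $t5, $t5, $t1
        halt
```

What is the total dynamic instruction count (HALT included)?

li $t1, 12 → $t1=12
li $t5, 3 → $t5=3
li $t6, 0 → $t6=0
and $t1, $t1, $t6 → $t1=12&0=0
add $t5, $t5, 15 → $t5=3+15=18
add $t1, $t1, 1 → $t1=0+1=1
add $t6, $t6, 2 → $t6=0+2=2
cmp $t6, 8  (cmp 2,8)
bne top: taken
and $t1, $t1, $t6 → $t1=1&2=0
add $t5, $t5, 15 → $t5=18+15=33
add $t1, $t1, 1 → $t1=0+1=1
add $t6, $t6, 2 → $t6=2+2=4
cmp $t6, 8  (cmp 4,8)
bne top: taken
and $t1, $t1, $t6 → $t1=1&4=0
add $t5, $t5, 15 → $t5=33+15=48
add $t1, $t1, 1 → $t1=0+1=1
add $t6, $t6, 2 → $t6=4+2=6
cmp $t6, 8  (cmp 6,8)
bne top: taken
and $t1, $t1, $t6 → $t1=1&6=0
add $t5, $t5, 15 → $t5=48+15=63
add $t1, $t1, 1 → $t1=0+1=1
add $t6, $t6, 2 → $t6=6+2=8
cmp $t6, 8  (cmp 8,8)
bne top: not taken
sub $t5, $t5, $t1 → $t5=63-1=62
halt.
Total executed instructions: 29.

29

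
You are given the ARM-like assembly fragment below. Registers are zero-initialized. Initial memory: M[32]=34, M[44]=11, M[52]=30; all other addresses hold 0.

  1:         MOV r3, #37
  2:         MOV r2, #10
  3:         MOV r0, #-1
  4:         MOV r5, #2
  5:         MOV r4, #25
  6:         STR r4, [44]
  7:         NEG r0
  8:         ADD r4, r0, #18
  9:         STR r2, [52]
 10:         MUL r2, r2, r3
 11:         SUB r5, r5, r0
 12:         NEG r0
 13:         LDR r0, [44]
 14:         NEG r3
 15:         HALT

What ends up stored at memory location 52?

r3=37
r2=10
r0=-1
r5=2
r4=25
STR r4, [44] → M[44]=25
r0=-(-1)=1
r4=1+18=19
STR r2, [52] → M[52]=10
r2=10*37=370
r5=2-1=1
r0=-(1)=-1
r0=M[44]=25
r3=-(37)=-37
halt.

10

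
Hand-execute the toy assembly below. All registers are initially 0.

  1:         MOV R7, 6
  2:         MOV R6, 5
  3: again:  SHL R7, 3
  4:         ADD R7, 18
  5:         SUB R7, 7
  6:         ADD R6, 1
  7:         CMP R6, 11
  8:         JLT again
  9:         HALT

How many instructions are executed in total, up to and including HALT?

39

R7=6
R6=5
R7=6<<3=48
R7=48+18=66
R7=66-7=59
R6=5+1=6
CMP R6, 11  (cmp 6,11)
JLT again: taken
R7=59<<3=472
R7=472+18=490
R7=490-7=483
R6=6+1=7
CMP R6, 11  (cmp 7,11)
JLT again: taken
R7=483<<3=3864
R7=3864+18=3882
R7=3882-7=3875
R6=7+1=8
CMP R6, 11  (cmp 8,11)
JLT again: taken
R7=3875<<3=31000
R7=31000+18=31018
R7=31018-7=31011
R6=8+1=9
CMP R6, 11  (cmp 9,11)
JLT again: taken
R7=31011<<3=248088
R7=248088+18=248106
R7=248106-7=248099
R6=9+1=10
CMP R6, 11  (cmp 10,11)
JLT again: taken
R7=248099<<3=1984792
R7=1984792+18=1984810
R7=1984810-7=1984803
R6=10+1=11
CMP R6, 11  (cmp 11,11)
JLT again: not taken
halt.
Total executed instructions: 39.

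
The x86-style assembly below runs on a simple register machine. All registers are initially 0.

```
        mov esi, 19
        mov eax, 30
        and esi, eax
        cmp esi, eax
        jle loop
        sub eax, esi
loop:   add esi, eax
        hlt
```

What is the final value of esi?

mov esi, 19 → esi=19
mov eax, 30 → eax=30
and esi, eax → esi=19&30=18
cmp esi, eax  (cmp 18,30)
jle loop: taken
add esi, eax → esi=18+30=48
halt.

48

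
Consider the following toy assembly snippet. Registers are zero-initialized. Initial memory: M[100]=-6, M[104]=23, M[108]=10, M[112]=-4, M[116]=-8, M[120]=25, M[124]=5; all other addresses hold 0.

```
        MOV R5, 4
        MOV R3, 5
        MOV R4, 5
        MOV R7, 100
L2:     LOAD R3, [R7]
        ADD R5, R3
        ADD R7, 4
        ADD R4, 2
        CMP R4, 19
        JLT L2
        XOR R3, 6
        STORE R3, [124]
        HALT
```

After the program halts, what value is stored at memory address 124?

R5=4
R3=5
R4=5
R7=100
R3=M[100]=-6
R5=4+(-6)=-2
R7=100+4=104
R4=5+2=7
CMP R4, 19  (cmp 7,19)
JLT L2: taken
R3=M[104]=23
R5=(-2)+23=21
R7=104+4=108
R4=7+2=9
CMP R4, 19  (cmp 9,19)
JLT L2: taken
R3=M[108]=10
R5=21+10=31
R7=108+4=112
R4=9+2=11
CMP R4, 19  (cmp 11,19)
JLT L2: taken
R3=M[112]=-4
R5=31+(-4)=27
R7=112+4=116
R4=11+2=13
CMP R4, 19  (cmp 13,19)
JLT L2: taken
R3=M[116]=-8
R5=27+(-8)=19
R7=116+4=120
R4=13+2=15
CMP R4, 19  (cmp 15,19)
JLT L2: taken
R3=M[120]=25
R5=19+25=44
R7=120+4=124
R4=15+2=17
CMP R4, 19  (cmp 17,19)
JLT L2: taken
R3=M[124]=5
R5=44+5=49
R7=124+4=128
R4=17+2=19
CMP R4, 19  (cmp 19,19)
JLT L2: not taken
R3=5^6=3
STORE R3, [124] → M[124]=3
halt.

3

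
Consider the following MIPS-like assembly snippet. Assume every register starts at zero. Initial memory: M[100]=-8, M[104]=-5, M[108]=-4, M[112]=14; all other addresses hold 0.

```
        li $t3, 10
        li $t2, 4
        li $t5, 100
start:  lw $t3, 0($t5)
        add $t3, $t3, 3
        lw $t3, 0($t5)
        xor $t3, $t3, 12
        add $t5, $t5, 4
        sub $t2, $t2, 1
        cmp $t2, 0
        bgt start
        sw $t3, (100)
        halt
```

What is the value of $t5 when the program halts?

after li $t3, 10: $t3=10
after li $t2, 4: $t2=4
after li $t5, 100: $t5=100
after lw $t3, 0($t5): $t3=M[100]=-8
after add $t3, $t3, 3: $t3=(-8)+3=-5
after lw $t3, 0($t5): $t3=M[100]=-8
after xor $t3, $t3, 12: $t3=(-8)^12=-12
after add $t5, $t5, 4: $t5=100+4=104
after sub $t2, $t2, 1: $t2=4-1=3
cmp $t2, 0  (cmp 3,0)
bgt start: taken
after lw $t3, 0($t5): $t3=M[104]=-5
after add $t3, $t3, 3: $t3=(-5)+3=-2
after lw $t3, 0($t5): $t3=M[104]=-5
after xor $t3, $t3, 12: $t3=(-5)^12=-9
after add $t5, $t5, 4: $t5=104+4=108
after sub $t2, $t2, 1: $t2=3-1=2
cmp $t2, 0  (cmp 2,0)
bgt start: taken
after lw $t3, 0($t5): $t3=M[108]=-4
after add $t3, $t3, 3: $t3=(-4)+3=-1
after lw $t3, 0($t5): $t3=M[108]=-4
after xor $t3, $t3, 12: $t3=(-4)^12=-16
after add $t5, $t5, 4: $t5=108+4=112
after sub $t2, $t2, 1: $t2=2-1=1
cmp $t2, 0  (cmp 1,0)
bgt start: taken
after lw $t3, 0($t5): $t3=M[112]=14
after add $t3, $t3, 3: $t3=14+3=17
after lw $t3, 0($t5): $t3=M[112]=14
after xor $t3, $t3, 12: $t3=14^12=2
after add $t5, $t5, 4: $t5=112+4=116
after sub $t2, $t2, 1: $t2=1-1=0
cmp $t2, 0  (cmp 0,0)
bgt start: not taken
sw $t3, (100) → M[100]=2
halt.

116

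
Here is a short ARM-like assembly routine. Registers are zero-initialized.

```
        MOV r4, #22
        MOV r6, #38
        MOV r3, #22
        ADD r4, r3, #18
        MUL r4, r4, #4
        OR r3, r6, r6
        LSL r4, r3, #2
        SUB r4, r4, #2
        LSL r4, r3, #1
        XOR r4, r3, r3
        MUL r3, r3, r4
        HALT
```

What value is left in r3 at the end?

r4=22
r6=38
r3=22
r4=22+18=40
r4=40*4=160
r3=38|38=38
r4=38<<2=152
r4=152-2=150
r4=38<<1=76
r4=38^38=0
r3=38*0=0
halt.

0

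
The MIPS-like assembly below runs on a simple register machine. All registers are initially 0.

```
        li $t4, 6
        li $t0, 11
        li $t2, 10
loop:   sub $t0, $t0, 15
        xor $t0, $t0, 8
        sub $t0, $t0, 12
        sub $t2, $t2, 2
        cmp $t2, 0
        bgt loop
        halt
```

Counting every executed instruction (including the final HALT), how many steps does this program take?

34

after li $t4, 6: $t4=6
after li $t0, 11: $t0=11
after li $t2, 10: $t2=10
after sub $t0, $t0, 15: $t0=11-15=-4
after xor $t0, $t0, 8: $t0=(-4)^8=-12
after sub $t0, $t0, 12: $t0=(-12)-12=-24
after sub $t2, $t2, 2: $t2=10-2=8
cmp $t2, 0  (cmp 8,0)
bgt loop: taken
after sub $t0, $t0, 15: $t0=(-24)-15=-39
after xor $t0, $t0, 8: $t0=(-39)^8=-47
after sub $t0, $t0, 12: $t0=(-47)-12=-59
after sub $t2, $t2, 2: $t2=8-2=6
cmp $t2, 0  (cmp 6,0)
bgt loop: taken
after sub $t0, $t0, 15: $t0=(-59)-15=-74
after xor $t0, $t0, 8: $t0=(-74)^8=-66
after sub $t0, $t0, 12: $t0=(-66)-12=-78
after sub $t2, $t2, 2: $t2=6-2=4
cmp $t2, 0  (cmp 4,0)
bgt loop: taken
after sub $t0, $t0, 15: $t0=(-78)-15=-93
after xor $t0, $t0, 8: $t0=(-93)^8=-85
after sub $t0, $t0, 12: $t0=(-85)-12=-97
after sub $t2, $t2, 2: $t2=4-2=2
cmp $t2, 0  (cmp 2,0)
bgt loop: taken
after sub $t0, $t0, 15: $t0=(-97)-15=-112
after xor $t0, $t0, 8: $t0=(-112)^8=-104
after sub $t0, $t0, 12: $t0=(-104)-12=-116
after sub $t2, $t2, 2: $t2=2-2=0
cmp $t2, 0  (cmp 0,0)
bgt loop: not taken
halt.
Total executed instructions: 34.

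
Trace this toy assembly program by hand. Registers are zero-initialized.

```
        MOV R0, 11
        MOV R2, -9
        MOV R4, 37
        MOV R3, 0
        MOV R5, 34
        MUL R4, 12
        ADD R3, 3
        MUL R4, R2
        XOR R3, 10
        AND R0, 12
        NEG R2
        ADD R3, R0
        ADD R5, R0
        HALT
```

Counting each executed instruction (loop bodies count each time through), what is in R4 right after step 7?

R0=11
R2=-9
R4=37
R3=0
R5=34
R4=37*12=444
R3=0+3=3
After step 7: R4 = 444.

444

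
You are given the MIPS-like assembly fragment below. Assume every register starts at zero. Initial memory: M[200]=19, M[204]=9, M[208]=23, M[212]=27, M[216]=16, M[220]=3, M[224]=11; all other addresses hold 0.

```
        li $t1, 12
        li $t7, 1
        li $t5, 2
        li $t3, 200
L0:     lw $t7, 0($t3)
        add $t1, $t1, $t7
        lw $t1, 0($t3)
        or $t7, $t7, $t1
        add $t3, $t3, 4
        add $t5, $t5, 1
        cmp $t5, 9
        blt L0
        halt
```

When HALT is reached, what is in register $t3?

after li $t1, 12: $t1=12
after li $t7, 1: $t7=1
after li $t5, 2: $t5=2
after li $t3, 200: $t3=200
after lw $t7, 0($t3): $t7=M[200]=19
after add $t1, $t1, $t7: $t1=12+19=31
after lw $t1, 0($t3): $t1=M[200]=19
after or $t7, $t7, $t1: $t7=19|19=19
after add $t3, $t3, 4: $t3=200+4=204
after add $t5, $t5, 1: $t5=2+1=3
cmp $t5, 9  (cmp 3,9)
blt L0: taken
after lw $t7, 0($t3): $t7=M[204]=9
after add $t1, $t1, $t7: $t1=19+9=28
after lw $t1, 0($t3): $t1=M[204]=9
after or $t7, $t7, $t1: $t7=9|9=9
after add $t3, $t3, 4: $t3=204+4=208
after add $t5, $t5, 1: $t5=3+1=4
cmp $t5, 9  (cmp 4,9)
blt L0: taken
after lw $t7, 0($t3): $t7=M[208]=23
after add $t1, $t1, $t7: $t1=9+23=32
after lw $t1, 0($t3): $t1=M[208]=23
after or $t7, $t7, $t1: $t7=23|23=23
after add $t3, $t3, 4: $t3=208+4=212
after add $t5, $t5, 1: $t5=4+1=5
cmp $t5, 9  (cmp 5,9)
blt L0: taken
after lw $t7, 0($t3): $t7=M[212]=27
after add $t1, $t1, $t7: $t1=23+27=50
after lw $t1, 0($t3): $t1=M[212]=27
after or $t7, $t7, $t1: $t7=27|27=27
after add $t3, $t3, 4: $t3=212+4=216
after add $t5, $t5, 1: $t5=5+1=6
cmp $t5, 9  (cmp 6,9)
blt L0: taken
after lw $t7, 0($t3): $t7=M[216]=16
after add $t1, $t1, $t7: $t1=27+16=43
after lw $t1, 0($t3): $t1=M[216]=16
after or $t7, $t7, $t1: $t7=16|16=16
after add $t3, $t3, 4: $t3=216+4=220
after add $t5, $t5, 1: $t5=6+1=7
cmp $t5, 9  (cmp 7,9)
blt L0: taken
after lw $t7, 0($t3): $t7=M[220]=3
after add $t1, $t1, $t7: $t1=16+3=19
after lw $t1, 0($t3): $t1=M[220]=3
after or $t7, $t7, $t1: $t7=3|3=3
after add $t3, $t3, 4: $t3=220+4=224
after add $t5, $t5, 1: $t5=7+1=8
cmp $t5, 9  (cmp 8,9)
blt L0: taken
after lw $t7, 0($t3): $t7=M[224]=11
after add $t1, $t1, $t7: $t1=3+11=14
after lw $t1, 0($t3): $t1=M[224]=11
after or $t7, $t7, $t1: $t7=11|11=11
after add $t3, $t3, 4: $t3=224+4=228
after add $t5, $t5, 1: $t5=8+1=9
cmp $t5, 9  (cmp 9,9)
blt L0: not taken
halt.

228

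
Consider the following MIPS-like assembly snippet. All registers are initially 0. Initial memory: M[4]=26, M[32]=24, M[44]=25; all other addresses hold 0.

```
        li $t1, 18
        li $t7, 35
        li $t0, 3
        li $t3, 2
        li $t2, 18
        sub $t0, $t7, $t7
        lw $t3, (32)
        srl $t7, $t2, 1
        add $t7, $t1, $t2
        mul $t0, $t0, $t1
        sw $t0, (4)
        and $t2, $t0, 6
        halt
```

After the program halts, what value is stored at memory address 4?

0

li $t1, 18 → $t1=18
li $t7, 35 → $t7=35
li $t0, 3 → $t0=3
li $t3, 2 → $t3=2
li $t2, 18 → $t2=18
sub $t0, $t7, $t7 → $t0=35-35=0
lw $t3, (32) → $t3=M[32]=24
srl $t7, $t2, 1 → $t7=18>>1=9
add $t7, $t1, $t2 → $t7=18+18=36
mul $t0, $t0, $t1 → $t0=0*18=0
sw $t0, (4) → M[4]=0
and $t2, $t0, 6 → $t2=0&6=0
halt.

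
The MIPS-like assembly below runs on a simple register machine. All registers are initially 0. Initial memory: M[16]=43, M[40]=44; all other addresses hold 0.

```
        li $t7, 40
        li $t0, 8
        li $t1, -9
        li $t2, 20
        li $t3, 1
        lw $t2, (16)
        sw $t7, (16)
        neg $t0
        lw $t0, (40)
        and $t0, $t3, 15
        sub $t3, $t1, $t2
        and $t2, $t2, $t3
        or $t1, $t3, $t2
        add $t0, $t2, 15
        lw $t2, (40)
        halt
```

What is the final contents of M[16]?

40

after li $t7, 40: $t7=40
after li $t0, 8: $t0=8
after li $t1, -9: $t1=-9
after li $t2, 20: $t2=20
after li $t3, 1: $t3=1
after lw $t2, (16): $t2=M[16]=43
sw $t7, (16) → M[16]=40
after neg $t0: $t0=-(8)=-8
after lw $t0, (40): $t0=M[40]=44
after and $t0, $t3, 15: $t0=1&15=1
after sub $t3, $t1, $t2: $t3=(-9)-43=-52
after and $t2, $t2, $t3: $t2=43&(-52)=8
after or $t1, $t3, $t2: $t1=(-52)|8=-52
after add $t0, $t2, 15: $t0=8+15=23
after lw $t2, (40): $t2=M[40]=44
halt.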